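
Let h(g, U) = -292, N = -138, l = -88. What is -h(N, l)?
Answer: 292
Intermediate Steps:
-h(N, l) = -1*(-292) = 292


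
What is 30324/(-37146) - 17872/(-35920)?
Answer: -4430883/13898795 ≈ -0.31880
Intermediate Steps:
30324/(-37146) - 17872/(-35920) = 30324*(-1/37146) - 17872*(-1/35920) = -5054/6191 + 1117/2245 = -4430883/13898795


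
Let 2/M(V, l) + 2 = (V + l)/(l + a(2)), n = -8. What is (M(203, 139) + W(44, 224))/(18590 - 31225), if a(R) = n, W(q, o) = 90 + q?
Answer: -289/26600 ≈ -0.010865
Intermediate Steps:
a(R) = -8
M(V, l) = 2/(-2 + (V + l)/(-8 + l)) (M(V, l) = 2/(-2 + (V + l)/(l - 8)) = 2/(-2 + (V + l)/(-8 + l)))
(M(203, 139) + W(44, 224))/(18590 - 31225) = (2*(-8 + 139)/(16 + 203 - 1*139) + (90 + 44))/(18590 - 31225) = (2*131/(16 + 203 - 139) + 134)/(-12635) = (2*131/80 + 134)*(-1/12635) = (2*(1/80)*131 + 134)*(-1/12635) = (131/40 + 134)*(-1/12635) = (5491/40)*(-1/12635) = -289/26600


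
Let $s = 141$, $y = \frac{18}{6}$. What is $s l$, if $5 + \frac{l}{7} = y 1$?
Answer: $-1974$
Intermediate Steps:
$y = 3$ ($y = 18 \cdot \frac{1}{6} = 3$)
$l = -14$ ($l = -35 + 7 \cdot 3 \cdot 1 = -35 + 7 \cdot 3 = -35 + 21 = -14$)
$s l = 141 \left(-14\right) = -1974$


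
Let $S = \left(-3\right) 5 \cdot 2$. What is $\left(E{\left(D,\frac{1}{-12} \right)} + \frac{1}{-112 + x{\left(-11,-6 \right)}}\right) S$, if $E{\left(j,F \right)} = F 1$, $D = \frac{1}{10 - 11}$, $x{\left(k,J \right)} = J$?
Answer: $\frac{325}{118} \approx 2.7542$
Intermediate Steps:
$S = -30$ ($S = \left(-15\right) 2 = -30$)
$D = -1$ ($D = \frac{1}{-1} = -1$)
$E{\left(j,F \right)} = F$
$\left(E{\left(D,\frac{1}{-12} \right)} + \frac{1}{-112 + x{\left(-11,-6 \right)}}\right) S = \left(\frac{1}{-12} + \frac{1}{-112 - 6}\right) \left(-30\right) = \left(- \frac{1}{12} + \frac{1}{-118}\right) \left(-30\right) = \left(- \frac{1}{12} - \frac{1}{118}\right) \left(-30\right) = \left(- \frac{65}{708}\right) \left(-30\right) = \frac{325}{118}$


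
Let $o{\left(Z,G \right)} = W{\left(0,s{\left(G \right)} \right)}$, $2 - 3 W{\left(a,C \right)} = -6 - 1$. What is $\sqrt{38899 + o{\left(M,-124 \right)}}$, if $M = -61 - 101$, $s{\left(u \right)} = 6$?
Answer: $\sqrt{38902} \approx 197.24$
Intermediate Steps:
$W{\left(a,C \right)} = 3$ ($W{\left(a,C \right)} = \frac{2}{3} - \frac{-6 - 1}{3} = \frac{2}{3} - - \frac{7}{3} = \frac{2}{3} + \frac{7}{3} = 3$)
$M = -162$ ($M = -61 - 101 = -162$)
$o{\left(Z,G \right)} = 3$
$\sqrt{38899 + o{\left(M,-124 \right)}} = \sqrt{38899 + 3} = \sqrt{38902}$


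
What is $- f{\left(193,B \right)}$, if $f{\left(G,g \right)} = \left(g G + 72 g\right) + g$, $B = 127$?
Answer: $-33782$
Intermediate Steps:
$f{\left(G,g \right)} = 73 g + G g$ ($f{\left(G,g \right)} = \left(G g + 72 g\right) + g = \left(72 g + G g\right) + g = 73 g + G g$)
$- f{\left(193,B \right)} = - 127 \left(73 + 193\right) = - 127 \cdot 266 = \left(-1\right) 33782 = -33782$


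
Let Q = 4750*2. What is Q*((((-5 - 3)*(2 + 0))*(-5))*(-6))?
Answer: -4560000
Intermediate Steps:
Q = 9500
Q*((((-5 - 3)*(2 + 0))*(-5))*(-6)) = 9500*((((-5 - 3)*(2 + 0))*(-5))*(-6)) = 9500*((-8*2*(-5))*(-6)) = 9500*(-16*(-5)*(-6)) = 9500*(80*(-6)) = 9500*(-480) = -4560000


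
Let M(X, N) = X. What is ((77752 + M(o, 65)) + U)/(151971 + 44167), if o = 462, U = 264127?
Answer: 342341/196138 ≈ 1.7454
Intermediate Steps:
((77752 + M(o, 65)) + U)/(151971 + 44167) = ((77752 + 462) + 264127)/(151971 + 44167) = (78214 + 264127)/196138 = 342341*(1/196138) = 342341/196138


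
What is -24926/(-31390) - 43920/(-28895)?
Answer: 209888557/90701405 ≈ 2.3141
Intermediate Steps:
-24926/(-31390) - 43920/(-28895) = -24926*(-1/31390) - 43920*(-1/28895) = 12463/15695 + 8784/5779 = 209888557/90701405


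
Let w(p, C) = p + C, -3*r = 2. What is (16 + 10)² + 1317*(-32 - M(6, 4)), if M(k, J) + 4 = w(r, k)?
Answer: -43224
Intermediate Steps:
r = -⅔ (r = -⅓*2 = -⅔ ≈ -0.66667)
w(p, C) = C + p
M(k, J) = -14/3 + k (M(k, J) = -4 + (k - ⅔) = -4 + (-⅔ + k) = -14/3 + k)
(16 + 10)² + 1317*(-32 - M(6, 4)) = (16 + 10)² + 1317*(-32 - (-14/3 + 6)) = 26² + 1317*(-32 - 1*4/3) = 676 + 1317*(-32 - 4/3) = 676 + 1317*(-100/3) = 676 - 43900 = -43224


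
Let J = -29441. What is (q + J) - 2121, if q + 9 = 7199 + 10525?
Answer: -13847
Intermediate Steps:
q = 17715 (q = -9 + (7199 + 10525) = -9 + 17724 = 17715)
(q + J) - 2121 = (17715 - 29441) - 2121 = -11726 - 2121 = -13847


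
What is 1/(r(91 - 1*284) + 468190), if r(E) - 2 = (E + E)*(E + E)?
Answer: 1/617188 ≈ 1.6203e-6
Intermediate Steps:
r(E) = 2 + 4*E² (r(E) = 2 + (E + E)*(E + E) = 2 + (2*E)*(2*E) = 2 + 4*E²)
1/(r(91 - 1*284) + 468190) = 1/((2 + 4*(91 - 1*284)²) + 468190) = 1/((2 + 4*(91 - 284)²) + 468190) = 1/((2 + 4*(-193)²) + 468190) = 1/((2 + 4*37249) + 468190) = 1/((2 + 148996) + 468190) = 1/(148998 + 468190) = 1/617188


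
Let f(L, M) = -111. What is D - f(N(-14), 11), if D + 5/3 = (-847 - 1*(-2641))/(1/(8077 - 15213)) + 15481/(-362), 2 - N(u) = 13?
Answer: -13902882331/1086 ≈ -1.2802e+7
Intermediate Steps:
N(u) = -11 (N(u) = 2 - 1*13 = 2 - 13 = -11)
D = -13903002877/1086 (D = -5/3 + ((-847 - 1*(-2641))/(1/(8077 - 15213)) + 15481/(-362)) = -5/3 + ((-847 + 2641)/(1/(-7136)) + 15481*(-1/362)) = -5/3 + (1794/(-1/7136) - 15481/362) = -5/3 + (1794*(-7136) - 15481/362) = -5/3 + (-12801984 - 15481/362) = -5/3 - 4634333689/362 = -13903002877/1086 ≈ -1.2802e+7)
D - f(N(-14), 11) = -13903002877/1086 - 1*(-111) = -13903002877/1086 + 111 = -13902882331/1086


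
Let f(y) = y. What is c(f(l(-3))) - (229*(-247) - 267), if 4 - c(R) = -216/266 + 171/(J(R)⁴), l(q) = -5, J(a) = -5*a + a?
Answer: 1209444777257/21280000 ≈ 56835.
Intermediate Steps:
J(a) = -4*a
c(R) = 640/133 - 171/(256*R⁴) (c(R) = 4 - (-216/266 + 171/((-4*R)⁴)) = 4 - (-216*1/266 + 171/((256*R⁴))) = 4 - (-108/133 + 171*(1/(256*R⁴))) = 4 - (-108/133 + 171/(256*R⁴)) = 4 + (108/133 - 171/(256*R⁴)) = 640/133 - 171/(256*R⁴))
c(f(l(-3))) - (229*(-247) - 267) = (640/133 - 171/256/(-5)⁴) - (229*(-247) - 267) = (640/133 - 171/256*1/625) - (-56563 - 267) = (640/133 - 171/160000) - 1*(-56830) = 102377257/21280000 + 56830 = 1209444777257/21280000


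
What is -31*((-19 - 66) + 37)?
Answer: 1488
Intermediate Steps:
-31*((-19 - 66) + 37) = -31*(-85 + 37) = -31*(-48) = 1488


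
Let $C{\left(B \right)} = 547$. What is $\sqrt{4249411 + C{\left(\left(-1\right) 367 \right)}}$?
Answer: $\sqrt{4249958} \approx 2061.5$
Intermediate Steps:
$\sqrt{4249411 + C{\left(\left(-1\right) 367 \right)}} = \sqrt{4249411 + 547} = \sqrt{4249958}$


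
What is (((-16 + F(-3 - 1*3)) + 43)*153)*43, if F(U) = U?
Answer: 138159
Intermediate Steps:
(((-16 + F(-3 - 1*3)) + 43)*153)*43 = (((-16 + (-3 - 1*3)) + 43)*153)*43 = (((-16 + (-3 - 3)) + 43)*153)*43 = (((-16 - 6) + 43)*153)*43 = ((-22 + 43)*153)*43 = (21*153)*43 = 3213*43 = 138159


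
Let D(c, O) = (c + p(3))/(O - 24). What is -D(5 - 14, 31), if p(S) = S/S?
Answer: 8/7 ≈ 1.1429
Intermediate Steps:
p(S) = 1
D(c, O) = (1 + c)/(-24 + O) (D(c, O) = (c + 1)/(O - 24) = (1 + c)/(-24 + O))
-D(5 - 14, 31) = -(1 + (5 - 14))/(-24 + 31) = -(1 - 9)/7 = -(-8)/7 = -1*(-8/7) = 8/7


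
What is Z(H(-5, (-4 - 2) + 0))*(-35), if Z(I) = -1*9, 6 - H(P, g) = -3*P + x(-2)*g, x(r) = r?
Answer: 315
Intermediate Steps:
H(P, g) = 6 + 2*g + 3*P (H(P, g) = 6 - (-3*P - 2*g) = 6 + (2*g + 3*P) = 6 + 2*g + 3*P)
Z(I) = -9
Z(H(-5, (-4 - 2) + 0))*(-35) = -9*(-35) = 315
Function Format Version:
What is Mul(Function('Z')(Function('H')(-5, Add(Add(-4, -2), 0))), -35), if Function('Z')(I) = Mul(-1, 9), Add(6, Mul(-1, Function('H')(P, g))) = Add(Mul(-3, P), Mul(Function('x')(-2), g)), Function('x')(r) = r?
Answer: 315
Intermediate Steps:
Function('H')(P, g) = Add(6, Mul(2, g), Mul(3, P)) (Function('H')(P, g) = Add(6, Mul(-1, Add(Mul(-3, P), Mul(-2, g)))) = Add(6, Add(Mul(2, g), Mul(3, P))) = Add(6, Mul(2, g), Mul(3, P)))
Function('Z')(I) = -9
Mul(Function('Z')(Function('H')(-5, Add(Add(-4, -2), 0))), -35) = Mul(-9, -35) = 315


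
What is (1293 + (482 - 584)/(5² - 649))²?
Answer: 18087291121/10816 ≈ 1.6723e+6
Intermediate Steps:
(1293 + (482 - 584)/(5² - 649))² = (1293 - 102/(25 - 649))² = (1293 - 102/(-624))² = (1293 - 102*(-1/624))² = (1293 + 17/104)² = (134489/104)² = 18087291121/10816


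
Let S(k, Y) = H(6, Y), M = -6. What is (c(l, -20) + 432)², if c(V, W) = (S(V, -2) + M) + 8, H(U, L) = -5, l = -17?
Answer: 184041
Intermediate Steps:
S(k, Y) = -5
c(V, W) = -3 (c(V, W) = (-5 - 6) + 8 = -11 + 8 = -3)
(c(l, -20) + 432)² = (-3 + 432)² = 429² = 184041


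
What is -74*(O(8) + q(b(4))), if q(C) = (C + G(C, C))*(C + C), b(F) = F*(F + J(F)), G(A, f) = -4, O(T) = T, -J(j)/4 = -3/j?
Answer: -100048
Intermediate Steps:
J(j) = 12/j (J(j) = -(-12)/j = 12/j)
b(F) = F*(F + 12/F)
q(C) = 2*C*(-4 + C) (q(C) = (C - 4)*(C + C) = (-4 + C)*(2*C) = 2*C*(-4 + C))
-74*(O(8) + q(b(4))) = -74*(8 + 2*(12 + 4²)*(-4 + (12 + 4²))) = -74*(8 + 2*(12 + 16)*(-4 + (12 + 16))) = -74*(8 + 2*28*(-4 + 28)) = -74*(8 + 2*28*24) = -74*(8 + 1344) = -74*1352 = -100048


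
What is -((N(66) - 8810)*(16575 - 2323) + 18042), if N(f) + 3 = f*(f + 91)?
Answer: -22094390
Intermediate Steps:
N(f) = -3 + f*(91 + f) (N(f) = -3 + f*(f + 91) = -3 + f*(91 + f))
-((N(66) - 8810)*(16575 - 2323) + 18042) = -(((-3 + 66**2 + 91*66) - 8810)*(16575 - 2323) + 18042) = -(((-3 + 4356 + 6006) - 8810)*14252 + 18042) = -((10359 - 8810)*14252 + 18042) = -(1549*14252 + 18042) = -(22076348 + 18042) = -1*22094390 = -22094390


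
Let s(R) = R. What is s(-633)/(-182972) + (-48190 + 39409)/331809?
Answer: -465547345/20237252116 ≈ -0.023004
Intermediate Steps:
s(-633)/(-182972) + (-48190 + 39409)/331809 = -633/(-182972) + (-48190 + 39409)/331809 = -633*(-1/182972) - 8781*1/331809 = 633/182972 - 2927/110603 = -465547345/20237252116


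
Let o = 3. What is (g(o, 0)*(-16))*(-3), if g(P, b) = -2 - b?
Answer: -96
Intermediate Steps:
(g(o, 0)*(-16))*(-3) = ((-2 - 1*0)*(-16))*(-3) = ((-2 + 0)*(-16))*(-3) = -2*(-16)*(-3) = 32*(-3) = -96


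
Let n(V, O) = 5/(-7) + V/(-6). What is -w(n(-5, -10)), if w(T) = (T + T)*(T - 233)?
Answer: 48905/882 ≈ 55.448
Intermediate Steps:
n(V, O) = -5/7 - V/6 (n(V, O) = 5*(-⅐) + V*(-⅙) = -5/7 - V/6)
w(T) = 2*T*(-233 + T) (w(T) = (2*T)*(-233 + T) = 2*T*(-233 + T))
-w(n(-5, -10)) = -2*(-5/7 - ⅙*(-5))*(-233 + (-5/7 - ⅙*(-5))) = -2*(-5/7 + ⅚)*(-233 + (-5/7 + ⅚)) = -2*5*(-233 + 5/42)/42 = -2*5*(-9781)/(42*42) = -1*(-48905/882) = 48905/882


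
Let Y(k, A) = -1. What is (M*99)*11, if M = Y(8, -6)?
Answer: -1089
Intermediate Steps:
M = -1
(M*99)*11 = -1*99*11 = -99*11 = -1089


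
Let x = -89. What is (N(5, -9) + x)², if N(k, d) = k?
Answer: 7056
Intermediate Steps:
(N(5, -9) + x)² = (5 - 89)² = (-84)² = 7056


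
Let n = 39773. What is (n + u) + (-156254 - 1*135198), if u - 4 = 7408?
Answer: -244267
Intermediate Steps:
u = 7412 (u = 4 + 7408 = 7412)
(n + u) + (-156254 - 1*135198) = (39773 + 7412) + (-156254 - 1*135198) = 47185 + (-156254 - 135198) = 47185 - 291452 = -244267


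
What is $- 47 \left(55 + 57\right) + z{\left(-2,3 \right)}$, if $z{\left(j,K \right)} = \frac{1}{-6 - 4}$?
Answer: $- \frac{52641}{10} \approx -5264.1$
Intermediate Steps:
$z{\left(j,K \right)} = - \frac{1}{10}$ ($z{\left(j,K \right)} = \frac{1}{-10} = - \frac{1}{10}$)
$- 47 \left(55 + 57\right) + z{\left(-2,3 \right)} = - 47 \left(55 + 57\right) - \frac{1}{10} = \left(-47\right) 112 - \frac{1}{10} = -5264 - \frac{1}{10} = - \frac{52641}{10}$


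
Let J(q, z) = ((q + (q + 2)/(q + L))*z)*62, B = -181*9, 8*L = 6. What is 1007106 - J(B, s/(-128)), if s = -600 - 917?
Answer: 918429236755/416832 ≈ 2.2034e+6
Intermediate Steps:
L = ¾ (L = (⅛)*6 = ¾ ≈ 0.75000)
s = -1517
B = -1629
J(q, z) = 62*z*(q + (2 + q)/(¾ + q)) (J(q, z) = ((q + (q + 2)/(q + ¾))*z)*62 = ((q + (2 + q)/(¾ + q))*z)*62 = (z*(q + (2 + q)/(¾ + q)))*62 = 62*z*(q + (2 + q)/(¾ + q)))
1007106 - J(B, s/(-128)) = 1007106 - 62*(-1517/(-128))*(8 + 4*(-1629)² + 7*(-1629))/(3 + 4*(-1629)) = 1007106 - 62*(-1517*(-1/128))*(8 + 4*2653641 - 11403)/(3 - 6516) = 1007106 - 62*1517*(8 + 10614564 - 11403)/(128*(-6513)) = 1007106 - 62*1517*(-1)*10603169/(128*6513) = 1007106 - 1*(-498635228563/416832) = 1007106 + 498635228563/416832 = 918429236755/416832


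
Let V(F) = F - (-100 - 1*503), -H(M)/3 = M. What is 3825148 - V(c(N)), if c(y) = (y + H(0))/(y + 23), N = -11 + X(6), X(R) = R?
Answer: 68841815/18 ≈ 3.8245e+6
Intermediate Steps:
H(M) = -3*M
N = -5 (N = -11 + 6 = -5)
c(y) = y/(23 + y) (c(y) = (y - 3*0)/(y + 23) = (y + 0)/(23 + y) = y/(23 + y))
V(F) = 603 + F (V(F) = F - (-100 - 503) = F - 1*(-603) = F + 603 = 603 + F)
3825148 - V(c(N)) = 3825148 - (603 - 5/(23 - 5)) = 3825148 - (603 - 5/18) = 3825148 - 1*10849/18 = 3825148 - 10849/18 = 68841815/18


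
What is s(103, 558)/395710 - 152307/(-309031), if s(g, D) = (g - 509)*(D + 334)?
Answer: -3689056553/8734761215 ≈ -0.42234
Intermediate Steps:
s(g, D) = (-509 + g)*(334 + D)
s(103, 558)/395710 - 152307/(-309031) = (-170006 - 509*558 + 334*103 + 558*103)/395710 - 152307/(-309031) = (-170006 - 284022 + 34402 + 57474)*(1/395710) - 152307*(-1/309031) = -362152*1/395710 + 152307/309031 = -25868/28265 + 152307/309031 = -3689056553/8734761215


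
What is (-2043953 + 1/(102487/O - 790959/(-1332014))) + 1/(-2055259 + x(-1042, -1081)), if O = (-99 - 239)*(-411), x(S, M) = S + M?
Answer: -259031918448838238356499/126730905076407690 ≈ -2.0440e+6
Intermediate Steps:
x(S, M) = M + S
O = 138918 (O = -338*(-411) = 138918)
(-2043953 + 1/(102487/O - 790959/(-1332014))) + 1/(-2055259 + x(-1042, -1081)) = (-2043953 + 1/(102487/138918 - 790959/(-1332014))) + 1/(-2055259 + (-1081 - 1042)) = (-2043953 + 1/(102487*(1/138918) - 790959*(-1/1332014))) + 1/(-2055259 - 2123) = (-2043953 + 1/(102487/138918 + 790959/1332014)) + 1/(-2057382) = (-2043953 + 1/(61598140295/46260180213)) - 1/2057382 = (-2043953 + 46260180213/61598140295) - 1/2057382 = -125903657390205922/61598140295 - 1/2057382 = -259031918448838238356499/126730905076407690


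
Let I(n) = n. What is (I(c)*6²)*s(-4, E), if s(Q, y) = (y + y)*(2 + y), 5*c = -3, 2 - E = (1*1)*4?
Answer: 0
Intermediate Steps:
E = -2 (E = 2 - 1*1*4 = 2 - 4 = -2)
c = -⅗ (c = (⅕)*(-3) = -⅗ ≈ -0.60000)
s(Q, y) = 2*y*(2 + y) (s(Q, y) = (2*y)*(2 + y) = 2*y*(2 + y))
(I(c)*6²)*s(-4, E) = (-⅗*6²)*(2*(-2)*(2 - 2)) = (-⅗*36)*(2*(-2)*0) = -108/5*0 = 0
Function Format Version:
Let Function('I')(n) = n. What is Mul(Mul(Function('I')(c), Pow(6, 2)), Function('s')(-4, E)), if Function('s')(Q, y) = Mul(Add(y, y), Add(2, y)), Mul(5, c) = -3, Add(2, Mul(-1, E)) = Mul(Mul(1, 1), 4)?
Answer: 0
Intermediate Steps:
E = -2 (E = Add(2, Mul(-1, Mul(Mul(1, 1), 4))) = Add(2, Mul(-1, Mul(1, 4))) = Add(2, Mul(-1, 4)) = Add(2, -4) = -2)
c = Rational(-3, 5) (c = Mul(Rational(1, 5), -3) = Rational(-3, 5) ≈ -0.60000)
Function('s')(Q, y) = Mul(2, y, Add(2, y)) (Function('s')(Q, y) = Mul(Mul(2, y), Add(2, y)) = Mul(2, y, Add(2, y)))
Mul(Mul(Function('I')(c), Pow(6, 2)), Function('s')(-4, E)) = Mul(Mul(Rational(-3, 5), Pow(6, 2)), Mul(2, -2, Add(2, -2))) = Mul(Mul(Rational(-3, 5), 36), Mul(2, -2, 0)) = Mul(Rational(-108, 5), 0) = 0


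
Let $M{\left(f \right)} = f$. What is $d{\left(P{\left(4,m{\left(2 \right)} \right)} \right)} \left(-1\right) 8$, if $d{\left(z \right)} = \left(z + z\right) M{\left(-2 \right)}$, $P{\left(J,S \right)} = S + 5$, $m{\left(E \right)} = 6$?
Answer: $352$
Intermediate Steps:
$P{\left(J,S \right)} = 5 + S$
$d{\left(z \right)} = - 4 z$ ($d{\left(z \right)} = \left(z + z\right) \left(-2\right) = 2 z \left(-2\right) = - 4 z$)
$d{\left(P{\left(4,m{\left(2 \right)} \right)} \right)} \left(-1\right) 8 = - 4 \left(5 + 6\right) \left(-1\right) 8 = \left(-4\right) 11 \left(-1\right) 8 = \left(-44\right) \left(-1\right) 8 = 44 \cdot 8 = 352$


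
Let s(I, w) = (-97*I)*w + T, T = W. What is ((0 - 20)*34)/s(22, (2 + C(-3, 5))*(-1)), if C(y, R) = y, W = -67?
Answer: 680/2201 ≈ 0.30895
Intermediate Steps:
T = -67
s(I, w) = -67 - 97*I*w (s(I, w) = (-97*I)*w - 67 = -97*I*w - 67 = -67 - 97*I*w)
((0 - 20)*34)/s(22, (2 + C(-3, 5))*(-1)) = ((0 - 20)*34)/(-67 - 97*22*(2 - 3)*(-1)) = (-20*34)/(-67 - 97*22*(-1*(-1))) = -680/(-67 - 97*22*1) = -680/(-67 - 2134) = -680/(-2201) = -680*(-1/2201) = 680/2201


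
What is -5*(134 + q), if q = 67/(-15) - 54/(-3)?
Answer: -2213/3 ≈ -737.67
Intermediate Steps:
q = 203/15 (q = 67*(-1/15) - 54*(-1/3) = -67/15 + 18 = 203/15 ≈ 13.533)
-5*(134 + q) = -5*(134 + 203/15) = -5*2213/15 = -2213/3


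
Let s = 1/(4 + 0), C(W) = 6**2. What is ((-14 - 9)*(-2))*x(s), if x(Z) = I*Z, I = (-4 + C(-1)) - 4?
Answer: 322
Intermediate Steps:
C(W) = 36
s = 1/4 ≈ 0.25000
I = 28 (I = (-4 + 36) - 4 = 32 - 4 = 28)
x(Z) = 28*Z
((-14 - 9)*(-2))*x(s) = ((-14 - 9)*(-2))*(28*(1/4)) = -23*(-2)*7 = 46*7 = 322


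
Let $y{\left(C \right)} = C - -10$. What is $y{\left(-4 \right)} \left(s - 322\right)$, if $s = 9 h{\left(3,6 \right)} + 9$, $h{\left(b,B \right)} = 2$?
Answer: $-1770$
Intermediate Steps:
$y{\left(C \right)} = 10 + C$ ($y{\left(C \right)} = C + 10 = 10 + C$)
$s = 27$ ($s = 9 \cdot 2 + 9 = 18 + 9 = 27$)
$y{\left(-4 \right)} \left(s - 322\right) = \left(10 - 4\right) \left(27 - 322\right) = 6 \left(-295\right) = -1770$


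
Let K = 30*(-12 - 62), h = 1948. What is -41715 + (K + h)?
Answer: -41987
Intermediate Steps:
K = -2220 (K = 30*(-74) = -2220)
-41715 + (K + h) = -41715 + (-2220 + 1948) = -41715 - 272 = -41987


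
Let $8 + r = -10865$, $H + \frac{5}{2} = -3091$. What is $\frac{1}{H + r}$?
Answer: $- \frac{2}{27933} \approx -7.16 \cdot 10^{-5}$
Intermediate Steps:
$H = - \frac{6187}{2}$ ($H = - \frac{5}{2} - 3091 = - \frac{6187}{2} \approx -3093.5$)
$r = -10873$ ($r = -8 - 10865 = -10873$)
$\frac{1}{H + r} = \frac{1}{- \frac{6187}{2} - 10873} = \frac{1}{- \frac{27933}{2}} = - \frac{2}{27933}$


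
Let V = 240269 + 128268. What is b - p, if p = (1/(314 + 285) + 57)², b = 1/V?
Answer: -429645127928431/132231444137 ≈ -3249.2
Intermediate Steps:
V = 368537
b = 1/368537 ≈ 2.7134e-6
p = 1165812736/358801 (p = (1/599 + 57)² = (34144/599)² = 1165812736/358801 ≈ 3249.2)
b - p = 1/368537 - 1*1165812736/358801 = 1/368537 - 1165812736/358801 = -429645127928431/132231444137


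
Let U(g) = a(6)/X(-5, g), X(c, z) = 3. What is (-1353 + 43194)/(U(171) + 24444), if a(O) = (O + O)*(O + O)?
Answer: 13947/8164 ≈ 1.7084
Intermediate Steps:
a(O) = 4*O² (a(O) = (2*O)*(2*O) = 4*O²)
U(g) = 48 (U(g) = (4*6²)/3 = (4*36)*(⅓) = 144*(⅓) = 48)
(-1353 + 43194)/(U(171) + 24444) = (-1353 + 43194)/(48 + 24444) = 41841/24492 = 41841*(1/24492) = 13947/8164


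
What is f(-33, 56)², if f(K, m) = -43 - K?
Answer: 100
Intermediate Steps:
f(-33, 56)² = (-43 - 1*(-33))² = (-43 + 33)² = (-10)² = 100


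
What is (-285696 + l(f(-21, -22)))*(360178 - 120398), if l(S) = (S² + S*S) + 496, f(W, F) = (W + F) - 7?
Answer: -67186356000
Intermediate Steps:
f(W, F) = -7 + F + W (f(W, F) = (F + W) - 7 = -7 + F + W)
l(S) = 496 + 2*S² (l(S) = (S² + S²) + 496 = 2*S² + 496 = 496 + 2*S²)
(-285696 + l(f(-21, -22)))*(360178 - 120398) = (-285696 + (496 + 2*(-7 - 22 - 21)²))*(360178 - 120398) = (-285696 + (496 + 2*(-50)²))*239780 = (-285696 + (496 + 2*2500))*239780 = (-285696 + (496 + 5000))*239780 = (-285696 + 5496)*239780 = -280200*239780 = -67186356000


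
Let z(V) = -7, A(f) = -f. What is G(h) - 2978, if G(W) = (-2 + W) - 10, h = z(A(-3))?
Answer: -2997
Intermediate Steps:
h = -7
G(W) = -12 + W
G(h) - 2978 = (-12 - 7) - 2978 = -19 - 2978 = -2997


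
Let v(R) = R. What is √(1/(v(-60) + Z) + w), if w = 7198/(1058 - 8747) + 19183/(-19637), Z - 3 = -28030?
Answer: 2*I*√8601396647268531454951746/4240825037691 ≈ 1.3831*I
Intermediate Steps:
Z = -28027 (Z = 3 - 28030 = -28027)
w = -288845213/150988893 (w = 7198/(-7689) + 19183*(-1/19637) = 7198*(-1/7689) - 19183/19637 = -7198/7689 - 19183/19637 = -288845213/150988893 ≈ -1.9130)
√(1/(v(-60) + Z) + w) = √(1/(-60 - 28027) - 288845213/150988893) = √(1/(-28087) - 288845213/150988893) = √(-1/28087 - 288845213/150988893) = √(-8112946486424/4240825037691) = 2*I*√8601396647268531454951746/4240825037691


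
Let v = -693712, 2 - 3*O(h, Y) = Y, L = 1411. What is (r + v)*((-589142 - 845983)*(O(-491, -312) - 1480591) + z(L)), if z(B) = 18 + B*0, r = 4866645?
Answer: 8866159593016146419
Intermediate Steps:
O(h, Y) = 2/3 - Y/3
z(B) = 18 (z(B) = 18 + 0 = 18)
(r + v)*((-589142 - 845983)*(O(-491, -312) - 1480591) + z(L)) = (4866645 - 693712)*((-589142 - 845983)*((2/3 - 1/3*(-312)) - 1480591) + 18) = 4172933*(-1435125*((2/3 + 104) - 1480591) + 18) = 4172933*(-1435125*(314/3 - 1480591) + 18) = 4172933*(-1435125*(-4441459/3) + 18) = 4172933*(2124682949125 + 18) = 4172933*2124682949143 = 8866159593016146419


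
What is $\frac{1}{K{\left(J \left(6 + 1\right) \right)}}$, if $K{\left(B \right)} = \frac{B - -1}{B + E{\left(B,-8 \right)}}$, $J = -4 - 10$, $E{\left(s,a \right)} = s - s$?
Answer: $\frac{98}{97} \approx 1.0103$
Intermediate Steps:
$E{\left(s,a \right)} = 0$
$J = -14$ ($J = -4 - 10 = -14$)
$K{\left(B \right)} = \frac{1 + B}{B}$ ($K{\left(B \right)} = \frac{B - -1}{B + 0} = \frac{B + \left(-37 + 38\right)}{B} = \frac{B + 1}{B} = \frac{1 + B}{B}$)
$\frac{1}{K{\left(J \left(6 + 1\right) \right)}} = \frac{1}{\frac{1}{\left(-14\right) \left(6 + 1\right)} \left(1 - 14 \left(6 + 1\right)\right)} = \frac{1}{\frac{1}{\left(-14\right) 7} \left(1 - 98\right)} = \frac{1}{\frac{1}{-98} \left(1 - 98\right)} = \frac{1}{\left(- \frac{1}{98}\right) \left(-97\right)} = \frac{1}{\frac{97}{98}} = \frac{98}{97}$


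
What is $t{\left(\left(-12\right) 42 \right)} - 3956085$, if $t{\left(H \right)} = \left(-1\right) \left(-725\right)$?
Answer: $-3955360$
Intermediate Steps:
$t{\left(H \right)} = 725$
$t{\left(\left(-12\right) 42 \right)} - 3956085 = 725 - 3956085 = -3955360$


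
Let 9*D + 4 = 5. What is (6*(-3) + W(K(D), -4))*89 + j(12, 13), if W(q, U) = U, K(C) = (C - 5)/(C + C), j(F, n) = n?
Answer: -1945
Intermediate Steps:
D = ⅑ (D = -4/9 + (⅑)*5 = -4/9 + 5/9 = ⅑ ≈ 0.11111)
K(C) = (-5 + C)/(2*C) (K(C) = (-5 + C)/((2*C)) = (-5 + C)*(1/(2*C)) = (-5 + C)/(2*C))
(6*(-3) + W(K(D), -4))*89 + j(12, 13) = (6*(-3) - 4)*89 + 13 = (-18 - 4)*89 + 13 = -22*89 + 13 = -1958 + 13 = -1945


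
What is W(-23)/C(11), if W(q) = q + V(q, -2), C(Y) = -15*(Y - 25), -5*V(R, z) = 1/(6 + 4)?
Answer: -1151/10500 ≈ -0.10962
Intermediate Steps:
V(R, z) = -1/50 (V(R, z) = -1/(5*(6 + 4)) = -⅕/10 = -⅕*⅒ = -1/50)
C(Y) = 375 - 15*Y (C(Y) = -15*(-25 + Y) = 375 - 15*Y)
W(q) = -1/50 + q (W(q) = q - 1/50 = -1/50 + q)
W(-23)/C(11) = (-1/50 - 23)/(375 - 15*11) = -1151/(50*(375 - 165)) = -1151/50/210 = -1151/50*1/210 = -1151/10500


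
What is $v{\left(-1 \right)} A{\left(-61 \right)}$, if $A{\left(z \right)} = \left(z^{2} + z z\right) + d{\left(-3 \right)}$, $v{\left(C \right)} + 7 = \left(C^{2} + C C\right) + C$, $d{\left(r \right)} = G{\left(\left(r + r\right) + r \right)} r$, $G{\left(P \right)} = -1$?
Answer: $-44670$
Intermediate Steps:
$d{\left(r \right)} = - r$
$v{\left(C \right)} = -7 + C + 2 C^{2}$ ($v{\left(C \right)} = -7 + \left(\left(C^{2} + C C\right) + C\right) = -7 + \left(\left(C^{2} + C^{2}\right) + C\right) = -7 + \left(2 C^{2} + C\right) = -7 + \left(C + 2 C^{2}\right) = -7 + C + 2 C^{2}$)
$A{\left(z \right)} = 3 + 2 z^{2}$ ($A{\left(z \right)} = \left(z^{2} + z z\right) - -3 = \left(z^{2} + z^{2}\right) + 3 = 2 z^{2} + 3 = 3 + 2 z^{2}$)
$v{\left(-1 \right)} A{\left(-61 \right)} = \left(-7 - 1 + 2 \left(-1\right)^{2}\right) \left(3 + 2 \left(-61\right)^{2}\right) = \left(-7 - 1 + 2 \cdot 1\right) \left(3 + 2 \cdot 3721\right) = \left(-7 - 1 + 2\right) \left(3 + 7442\right) = \left(-6\right) 7445 = -44670$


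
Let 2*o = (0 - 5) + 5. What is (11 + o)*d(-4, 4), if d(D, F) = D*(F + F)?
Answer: -352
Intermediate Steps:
d(D, F) = 2*D*F (d(D, F) = D*(2*F) = 2*D*F)
o = 0 (o = ((0 - 5) + 5)/2 = (-5 + 5)/2 = (½)*0 = 0)
(11 + o)*d(-4, 4) = (11 + 0)*(2*(-4)*4) = 11*(-32) = -352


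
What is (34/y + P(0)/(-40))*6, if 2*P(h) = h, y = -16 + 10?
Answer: -34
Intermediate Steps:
y = -6
P(h) = h/2
(34/y + P(0)/(-40))*6 = (34/(-6) + ((1/2)*0)/(-40))*6 = (34*(-1/6) + 0*(-1/40))*6 = (-17/3 + 0)*6 = -17/3*6 = -34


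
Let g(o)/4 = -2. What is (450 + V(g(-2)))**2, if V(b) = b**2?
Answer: 264196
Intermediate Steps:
g(o) = -8 (g(o) = 4*(-2) = -8)
(450 + V(g(-2)))**2 = (450 + (-8)**2)**2 = (450 + 64)**2 = 514**2 = 264196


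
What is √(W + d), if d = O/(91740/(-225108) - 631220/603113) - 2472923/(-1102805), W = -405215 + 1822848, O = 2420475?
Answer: I*√3250990931125136674176644912275741765/3628637560879265 ≈ 496.89*I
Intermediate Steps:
W = 1417633
d = -6040002405289701862246/3628637560879265 (d = 2420475/(91740/(-225108) - 631220/603113) - 2472923/(-1102805) = 2420475/(91740*(-1/225108) - 631220*1/603113) - 2472923*(-1/1102805) = 2420475/(-7645/18759 - 631220/603113) + 2472923/1102805 = 2420475/(-16451854865/11313796767) + 2472923/1102805 = 2420475*(-11313796767/16451854865) + 2472923/1102805 = -5476952445920865/3290370973 + 2472923/1102805 = -6040002405289701862246/3628637560879265 ≈ -1.6645e+6)
√(W + d) = √(1417633 - 6040002405289701862246/3628637560879265) = √(-895926053947746782501/3628637560879265) = I*√3250990931125136674176644912275741765/3628637560879265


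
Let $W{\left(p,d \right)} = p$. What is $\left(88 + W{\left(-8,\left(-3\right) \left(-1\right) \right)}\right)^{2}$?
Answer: $6400$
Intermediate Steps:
$\left(88 + W{\left(-8,\left(-3\right) \left(-1\right) \right)}\right)^{2} = \left(88 - 8\right)^{2} = 80^{2} = 6400$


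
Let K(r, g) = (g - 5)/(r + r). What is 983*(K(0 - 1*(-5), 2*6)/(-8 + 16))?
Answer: 6881/80 ≈ 86.012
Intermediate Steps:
K(r, g) = (-5 + g)/(2*r) (K(r, g) = (-5 + g)/((2*r)) = (-5 + g)*(1/(2*r)) = (-5 + g)/(2*r))
983*(K(0 - 1*(-5), 2*6)/(-8 + 16)) = 983*(((-5 + 2*6)/(2*(0 - 1*(-5))))/(-8 + 16)) = 983*(((-5 + 12)/(2*(0 + 5)))/8) = 983*(((½)*7/5)/8) = 983*(((½)*(⅕)*7)/8) = 983*((⅛)*(7/10)) = 983*(7/80) = 6881/80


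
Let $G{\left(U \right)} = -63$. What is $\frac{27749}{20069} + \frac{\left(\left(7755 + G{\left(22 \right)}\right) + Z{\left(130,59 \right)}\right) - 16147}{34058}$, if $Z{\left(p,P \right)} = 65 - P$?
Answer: $\frac{775512461}{683510002} \approx 1.1346$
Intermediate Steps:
$\frac{27749}{20069} + \frac{\left(\left(7755 + G{\left(22 \right)}\right) + Z{\left(130,59 \right)}\right) - 16147}{34058} = \frac{27749}{20069} + \frac{\left(\left(7755 - 63\right) + \left(65 - 59\right)\right) - 16147}{34058} = 27749 \cdot \frac{1}{20069} + \left(\left(7692 + \left(65 - 59\right)\right) - 16147\right) \frac{1}{34058} = \frac{27749}{20069} + \left(\left(7692 + 6\right) - 16147\right) \frac{1}{34058} = \frac{27749}{20069} + \left(7698 - 16147\right) \frac{1}{34058} = \frac{27749}{20069} - \frac{8449}{34058} = \frac{775512461}{683510002}$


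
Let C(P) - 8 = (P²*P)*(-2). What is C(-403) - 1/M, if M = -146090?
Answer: 19123423801581/146090 ≈ 1.3090e+8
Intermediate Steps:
C(P) = 8 - 2*P³ (C(P) = 8 + (P²*P)*(-2) = 8 + P³*(-2) = 8 - 2*P³)
C(-403) - 1/M = (8 - 2*(-403)³) - 1/(-146090) = (8 - 2*(-65450827)) - 1*(-1/146090) = (8 + 130901654) + 1/146090 = 130901662 + 1/146090 = 19123423801581/146090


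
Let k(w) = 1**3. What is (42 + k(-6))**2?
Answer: 1849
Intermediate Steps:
k(w) = 1
(42 + k(-6))**2 = (42 + 1)**2 = 43**2 = 1849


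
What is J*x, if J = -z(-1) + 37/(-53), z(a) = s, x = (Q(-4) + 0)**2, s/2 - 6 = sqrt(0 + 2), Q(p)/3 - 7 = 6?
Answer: -1023633/53 - 3042*sqrt(2) ≈ -23616.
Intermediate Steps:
Q(p) = 39 (Q(p) = 21 + 3*6 = 21 + 18 = 39)
s = 12 + 2*sqrt(2) (s = 12 + 2*sqrt(0 + 2) = 12 + 2*sqrt(2) ≈ 14.828)
x = 1521 (x = (39 + 0)**2 = 39**2 = 1521)
z(a) = 12 + 2*sqrt(2)
J = -673/53 - 2*sqrt(2) (J = -(12 + 2*sqrt(2)) + 37/(-53) = (-12 - 2*sqrt(2)) + 37*(-1/53) = (-12 - 2*sqrt(2)) - 37/53 = -673/53 - 2*sqrt(2) ≈ -15.527)
J*x = (-673/53 - 2*sqrt(2))*1521 = -1023633/53 - 3042*sqrt(2)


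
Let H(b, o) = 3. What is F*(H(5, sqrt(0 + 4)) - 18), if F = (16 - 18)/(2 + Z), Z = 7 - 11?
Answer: -15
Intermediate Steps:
Z = -4
F = 1 (F = (16 - 18)/(2 - 4) = -2/(-2) = -2*(-1/2) = 1)
F*(H(5, sqrt(0 + 4)) - 18) = 1*(3 - 18) = 1*(-15) = -15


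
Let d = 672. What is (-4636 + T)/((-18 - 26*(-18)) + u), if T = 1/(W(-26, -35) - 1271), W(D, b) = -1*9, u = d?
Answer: -1978027/478720 ≈ -4.1319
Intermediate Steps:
u = 672
W(D, b) = -9
T = -1/1280 (T = 1/(-9 - 1271) = 1/(-1280) = -1/1280 ≈ -0.00078125)
(-4636 + T)/((-18 - 26*(-18)) + u) = (-4636 - 1/1280)/((-18 - 26*(-18)) + 672) = -5934081/(1280*((-18 + 468) + 672)) = -5934081/(1280*(450 + 672)) = -5934081/1280/1122 = -5934081/1280*1/1122 = -1978027/478720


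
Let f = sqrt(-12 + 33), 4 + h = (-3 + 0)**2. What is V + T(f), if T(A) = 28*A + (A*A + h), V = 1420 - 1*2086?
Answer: -640 + 28*sqrt(21) ≈ -511.69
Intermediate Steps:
h = 5 (h = -4 + (-3 + 0)**2 = -4 + (-3)**2 = -4 + 9 = 5)
f = sqrt(21) ≈ 4.5826
V = -666 (V = 1420 - 2086 = -666)
T(A) = 5 + A**2 + 28*A (T(A) = 28*A + (A*A + 5) = 28*A + (A**2 + 5) = 28*A + (5 + A**2) = 5 + A**2 + 28*A)
V + T(f) = -666 + (5 + (sqrt(21))**2 + 28*sqrt(21)) = -666 + (5 + 21 + 28*sqrt(21)) = -666 + (26 + 28*sqrt(21)) = -640 + 28*sqrt(21)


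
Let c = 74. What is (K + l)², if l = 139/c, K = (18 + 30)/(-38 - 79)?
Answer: 17952169/8328996 ≈ 2.1554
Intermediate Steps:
K = -16/39 (K = 48/(-117) = 48*(-1/117) = -16/39 ≈ -0.41026)
l = 139/74 ≈ 1.8784
(K + l)² = (-16/39 + 139/74)² = (4237/2886)² = 17952169/8328996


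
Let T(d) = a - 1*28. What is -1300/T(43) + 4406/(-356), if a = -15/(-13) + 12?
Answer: 2583021/34354 ≈ 75.188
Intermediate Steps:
a = 171/13 (a = -15*(-1/13) + 12 = 15/13 + 12 = 171/13 ≈ 13.154)
T(d) = -193/13 (T(d) = 171/13 - 1*28 = 171/13 - 28 = -193/13)
-1300/T(43) + 4406/(-356) = -1300/(-193/13) + 4406/(-356) = -1300*(-13/193) + 4406*(-1/356) = 16900/193 - 2203/178 = 2583021/34354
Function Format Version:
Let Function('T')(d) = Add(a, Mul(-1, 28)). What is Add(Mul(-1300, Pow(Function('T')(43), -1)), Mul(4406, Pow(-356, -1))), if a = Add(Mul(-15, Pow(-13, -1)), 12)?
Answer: Rational(2583021, 34354) ≈ 75.188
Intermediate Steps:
a = Rational(171, 13) (a = Add(Mul(-15, Rational(-1, 13)), 12) = Add(Rational(15, 13), 12) = Rational(171, 13) ≈ 13.154)
Function('T')(d) = Rational(-193, 13) (Function('T')(d) = Add(Rational(171, 13), Mul(-1, 28)) = Add(Rational(171, 13), -28) = Rational(-193, 13))
Add(Mul(-1300, Pow(Function('T')(43), -1)), Mul(4406, Pow(-356, -1))) = Add(Mul(-1300, Pow(Rational(-193, 13), -1)), Mul(4406, Pow(-356, -1))) = Add(Mul(-1300, Rational(-13, 193)), Mul(4406, Rational(-1, 356))) = Add(Rational(16900, 193), Rational(-2203, 178)) = Rational(2583021, 34354)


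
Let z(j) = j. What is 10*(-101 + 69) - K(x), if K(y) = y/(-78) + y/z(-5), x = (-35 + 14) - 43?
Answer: -65056/195 ≈ -333.62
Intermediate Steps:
x = -64 (x = -21 - 43 = -64)
K(y) = -83*y/390 (K(y) = y/(-78) + y/(-5) = y*(-1/78) + y*(-⅕) = -y/78 - y/5 = -83*y/390)
10*(-101 + 69) - K(x) = 10*(-101 + 69) - (-83)*(-64)/390 = 10*(-32) - 1*2656/195 = -320 - 2656/195 = -65056/195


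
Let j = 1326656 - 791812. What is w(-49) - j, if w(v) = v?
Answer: -534893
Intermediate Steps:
j = 534844
w(-49) - j = -49 - 1*534844 = -49 - 534844 = -534893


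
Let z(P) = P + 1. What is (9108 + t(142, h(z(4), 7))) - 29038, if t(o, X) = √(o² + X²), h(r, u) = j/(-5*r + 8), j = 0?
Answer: -19788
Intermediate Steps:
z(P) = 1 + P
h(r, u) = 0 (h(r, u) = 0/(-5*r + 8) = 0/(8 - 5*r) = 0)
t(o, X) = √(X² + o²)
(9108 + t(142, h(z(4), 7))) - 29038 = (9108 + √(0² + 142²)) - 29038 = (9108 + √(0 + 20164)) - 29038 = (9108 + √20164) - 29038 = (9108 + 142) - 29038 = 9250 - 29038 = -19788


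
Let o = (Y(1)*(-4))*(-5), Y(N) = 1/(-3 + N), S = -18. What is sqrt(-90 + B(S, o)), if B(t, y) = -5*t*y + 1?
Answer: I*sqrt(989) ≈ 31.448*I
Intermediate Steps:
o = -10 (o = (-4/(-3 + 1))*(-5) = (-4/(-2))*(-5) = -1/2*(-4)*(-5) = 2*(-5) = -10)
B(t, y) = 1 - 5*t*y (B(t, y) = -5*t*y + 1 = 1 - 5*t*y)
sqrt(-90 + B(S, o)) = sqrt(-90 + (1 - 5*(-18)*(-10))) = sqrt(-90 + (1 - 900)) = sqrt(-90 - 899) = sqrt(-989) = I*sqrt(989)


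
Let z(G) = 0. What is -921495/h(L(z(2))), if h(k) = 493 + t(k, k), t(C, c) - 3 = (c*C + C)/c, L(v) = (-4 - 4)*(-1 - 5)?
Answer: -184299/109 ≈ -1690.8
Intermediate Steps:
L(v) = 48 (L(v) = -8*(-6) = 48)
t(C, c) = 3 + (C + C*c)/c (t(C, c) = 3 + (c*C + C)/c = 3 + (C*c + C)/c = 3 + (C + C*c)/c)
h(k) = 497 + k (h(k) = 493 + (3 + k + k/k) = 493 + (3 + k + 1) = 493 + (4 + k) = 497 + k)
-921495/h(L(z(2))) = -921495/(497 + 48) = -921495/545 = -921495*1/545 = -184299/109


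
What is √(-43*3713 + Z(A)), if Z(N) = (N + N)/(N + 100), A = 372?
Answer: 2*I*√138941873/59 ≈ 399.57*I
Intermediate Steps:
Z(N) = 2*N/(100 + N) (Z(N) = (2*N)/(100 + N) = 2*N/(100 + N))
√(-43*3713 + Z(A)) = √(-43*3713 + 2*372/(100 + 372)) = √(-159659 + 2*372/472) = √(-159659 + 2*372*(1/472)) = √(-159659 + 93/59) = √(-9419788/59) = 2*I*√138941873/59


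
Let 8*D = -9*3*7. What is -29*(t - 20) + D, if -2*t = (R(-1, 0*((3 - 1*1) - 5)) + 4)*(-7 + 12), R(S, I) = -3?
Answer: 5031/8 ≈ 628.88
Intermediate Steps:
t = -5/2 (t = -(-3 + 4)*(-7 + 12)/2 = -5/2 ≈ -2.5000)
D = -189/8 (D = (-9*3*7)/8 = (-27*7)/8 = (1/8)*(-189) = -189/8 ≈ -23.625)
-29*(t - 20) + D = -29*(-5/2 - 20) - 189/8 = -29*(-45/2) - 189/8 = 1305/2 - 189/8 = 5031/8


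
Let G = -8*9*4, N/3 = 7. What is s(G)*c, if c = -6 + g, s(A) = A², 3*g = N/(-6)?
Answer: -594432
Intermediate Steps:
N = 21 (N = 3*7 = 21)
g = -7/6 (g = (21/(-6))/3 = (21*(-⅙))/3 = (⅓)*(-7/2) = -7/6 ≈ -1.1667)
G = -288 (G = -72*4 = -288)
c = -43/6 (c = -6 - 7/6 = -43/6 ≈ -7.1667)
s(G)*c = (-288)²*(-43/6) = 82944*(-43/6) = -594432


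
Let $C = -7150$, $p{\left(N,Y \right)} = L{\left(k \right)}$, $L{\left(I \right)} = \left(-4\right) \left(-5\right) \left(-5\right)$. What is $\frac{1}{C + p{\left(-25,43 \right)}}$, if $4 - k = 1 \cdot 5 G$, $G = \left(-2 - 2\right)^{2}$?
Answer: $- \frac{1}{7250} \approx -0.00013793$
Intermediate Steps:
$G = 16$ ($G = \left(-4\right)^{2} = 16$)
$k = -76$ ($k = 4 - 1 \cdot 5 \cdot 16 = 4 - 5 \cdot 16 = 4 - 80 = -76$)
$L{\left(I \right)} = -100$ ($L{\left(I \right)} = 20 \left(-5\right) = -100$)
$p{\left(N,Y \right)} = -100$
$\frac{1}{C + p{\left(-25,43 \right)}} = \frac{1}{-7150 - 100} = \frac{1}{-7250} = - \frac{1}{7250}$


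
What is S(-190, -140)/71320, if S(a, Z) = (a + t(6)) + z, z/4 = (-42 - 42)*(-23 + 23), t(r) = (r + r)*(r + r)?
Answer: -23/35660 ≈ -0.00064498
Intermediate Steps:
t(r) = 4*r**2 (t(r) = (2*r)*(2*r) = 4*r**2)
z = 0 (z = 4*((-42 - 42)*(-23 + 23)) = 4*(-84*0) = 4*0 = 0)
S(a, Z) = 144 + a (S(a, Z) = (a + 4*6**2) + 0 = (a + 4*36) + 0 = (a + 144) + 0 = (144 + a) + 0 = 144 + a)
S(-190, -140)/71320 = (144 - 190)/71320 = -46*1/71320 = -23/35660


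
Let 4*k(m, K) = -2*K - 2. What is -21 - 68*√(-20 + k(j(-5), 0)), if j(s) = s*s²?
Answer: -21 - 34*I*√82 ≈ -21.0 - 307.88*I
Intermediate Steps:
j(s) = s³
k(m, K) = -½ - K/2 (k(m, K) = (-2*K - 2)/4 = (-2 - 2*K)/4 = -½ - K/2)
-21 - 68*√(-20 + k(j(-5), 0)) = -21 - 68*√(-20 + (-½ - ½*0)) = -21 - 68*√(-20 + (-½ + 0)) = -21 - 68*√(-20 - ½) = -21 - 34*I*√82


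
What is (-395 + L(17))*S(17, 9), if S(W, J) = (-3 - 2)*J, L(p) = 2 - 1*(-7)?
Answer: 17370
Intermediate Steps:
L(p) = 9 (L(p) = 2 + 7 = 9)
S(W, J) = -5*J
(-395 + L(17))*S(17, 9) = (-395 + 9)*(-5*9) = -386*(-45) = 17370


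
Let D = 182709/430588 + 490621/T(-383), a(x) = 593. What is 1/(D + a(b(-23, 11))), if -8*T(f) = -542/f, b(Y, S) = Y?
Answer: -116689348/323574202909233 ≈ -3.6063e-7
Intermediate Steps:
T(f) = 271/(4*f) (T(f) = -(-271)/(4*f) = 271/(4*f))
D = -323643399692597/116689348 (D = 182709/430588 + 490621/(((271/4)/(-383))) = 182709*(1/430588) + 490621/(((271/4)*(-1/383))) = 182709/430588 + 490621/(-271/1532) = 182709/430588 + 490621*(-1532/271) = 182709/430588 - 751631372/271 = -323643399692597/116689348 ≈ -2.7735e+6)
1/(D + a(b(-23, 11))) = 1/(-323643399692597/116689348 + 593) = 1/(-323574202909233/116689348) = -116689348/323574202909233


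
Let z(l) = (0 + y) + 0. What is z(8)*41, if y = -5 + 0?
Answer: -205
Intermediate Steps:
y = -5
z(l) = -5 (z(l) = (0 - 5) + 0 = -5 + 0 = -5)
z(8)*41 = -5*41 = -205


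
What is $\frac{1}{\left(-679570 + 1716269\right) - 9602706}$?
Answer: $- \frac{1}{8566007} \approx -1.1674 \cdot 10^{-7}$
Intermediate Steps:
$\frac{1}{\left(-679570 + 1716269\right) - 9602706} = \frac{1}{1036699 - 9602706} = \frac{1}{-8566007} = - \frac{1}{8566007}$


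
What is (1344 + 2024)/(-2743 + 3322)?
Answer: 3368/579 ≈ 5.8169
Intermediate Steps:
(1344 + 2024)/(-2743 + 3322) = 3368/579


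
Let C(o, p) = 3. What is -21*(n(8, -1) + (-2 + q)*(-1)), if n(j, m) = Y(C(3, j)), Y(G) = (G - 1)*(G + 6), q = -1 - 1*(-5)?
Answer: -336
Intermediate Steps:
q = 4 (q = -1 + 5 = 4)
Y(G) = (-1 + G)*(6 + G)
n(j, m) = 18 (n(j, m) = -6 + 3² + 5*3 = -6 + 9 + 15 = 18)
-21*(n(8, -1) + (-2 + q)*(-1)) = -21*(18 + (-2 + 4)*(-1)) = -21*(18 + 2*(-1)) = -21*(18 - 2) = -21*16 = -336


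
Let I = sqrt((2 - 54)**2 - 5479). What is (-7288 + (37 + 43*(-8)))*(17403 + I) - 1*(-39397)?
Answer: -132136388 - 37975*I*sqrt(111) ≈ -1.3214e+8 - 4.0009e+5*I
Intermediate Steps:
I = 5*I*sqrt(111) (I = sqrt((-52)**2 - 5479) = sqrt(2704 - 5479) = sqrt(-2775) = 5*I*sqrt(111) ≈ 52.678*I)
(-7288 + (37 + 43*(-8)))*(17403 + I) - 1*(-39397) = (-7288 + (37 + 43*(-8)))*(17403 + 5*I*sqrt(111)) - 1*(-39397) = (-7288 + (37 - 344))*(17403 + 5*I*sqrt(111)) + 39397 = (-7288 - 307)*(17403 + 5*I*sqrt(111)) + 39397 = -7595*(17403 + 5*I*sqrt(111)) + 39397 = (-132175785 - 37975*I*sqrt(111)) + 39397 = -132136388 - 37975*I*sqrt(111)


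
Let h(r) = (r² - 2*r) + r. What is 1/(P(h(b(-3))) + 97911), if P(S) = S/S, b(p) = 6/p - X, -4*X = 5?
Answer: 1/97912 ≈ 1.0213e-5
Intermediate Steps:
X = -5/4 (X = -¼*5 = -5/4 ≈ -1.2500)
b(p) = 5/4 + 6/p (b(p) = 6/p - 1*(-5/4) = 6/p + 5/4 = 5/4 + 6/p)
h(r) = r² - r
P(S) = 1
1/(P(h(b(-3))) + 97911) = 1/(1 + 97911) = 1/97912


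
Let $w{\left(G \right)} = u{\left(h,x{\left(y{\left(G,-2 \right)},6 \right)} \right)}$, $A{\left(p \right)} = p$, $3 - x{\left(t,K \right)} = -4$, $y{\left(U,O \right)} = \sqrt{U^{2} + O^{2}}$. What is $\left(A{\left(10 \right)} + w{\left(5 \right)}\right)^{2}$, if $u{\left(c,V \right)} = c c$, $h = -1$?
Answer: $121$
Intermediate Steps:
$y{\left(U,O \right)} = \sqrt{O^{2} + U^{2}}$
$x{\left(t,K \right)} = 7$ ($x{\left(t,K \right)} = 3 - -4 = 3 + 4 = 7$)
$u{\left(c,V \right)} = c^{2}$
$w{\left(G \right)} = 1$ ($w{\left(G \right)} = \left(-1\right)^{2} = 1$)
$\left(A{\left(10 \right)} + w{\left(5 \right)}\right)^{2} = \left(10 + 1\right)^{2} = 11^{2} = 121$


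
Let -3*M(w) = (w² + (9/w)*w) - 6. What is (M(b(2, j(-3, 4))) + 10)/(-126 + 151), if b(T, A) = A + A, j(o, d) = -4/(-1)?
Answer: -37/75 ≈ -0.49333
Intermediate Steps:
j(o, d) = 4 (j(o, d) = -4*(-1) = 4)
b(T, A) = 2*A
M(w) = -1 - w²/3 (M(w) = -((w² + (9/w)*w) - 6)/3 = -((w² + 9) - 6)/3 = -((9 + w²) - 6)/3 = -(3 + w²)/3 = -1 - w²/3)
(M(b(2, j(-3, 4))) + 10)/(-126 + 151) = ((-1 - (2*4)²/3) + 10)/(-126 + 151) = ((-1 - ⅓*8²) + 10)/25 = ((-1 - ⅓*64) + 10)*(1/25) = ((-1 - 64/3) + 10)*(1/25) = (-67/3 + 10)*(1/25) = -37/3*1/25 = -37/75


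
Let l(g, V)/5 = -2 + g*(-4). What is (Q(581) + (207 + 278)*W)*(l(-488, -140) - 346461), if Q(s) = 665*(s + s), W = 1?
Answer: -260349995865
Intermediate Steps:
Q(s) = 1330*s (Q(s) = 665*(2*s) = 1330*s)
l(g, V) = -10 - 20*g (l(g, V) = 5*(-2 + g*(-4)) = 5*(-2 - 4*g) = -10 - 20*g)
(Q(581) + (207 + 278)*W)*(l(-488, -140) - 346461) = (1330*581 + (207 + 278)*1)*((-10 - 20*(-488)) - 346461) = (772730 + 485*1)*((-10 + 9760) - 346461) = (772730 + 485)*(9750 - 346461) = 773215*(-336711) = -260349995865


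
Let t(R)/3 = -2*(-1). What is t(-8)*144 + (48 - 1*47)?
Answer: 865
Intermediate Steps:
t(R) = 6 (t(R) = 3*(-2*(-1)) = 3*2 = 6)
t(-8)*144 + (48 - 1*47) = 6*144 + (48 - 1*47) = 864 + (48 - 47) = 864 + 1 = 865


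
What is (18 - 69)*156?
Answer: -7956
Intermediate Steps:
(18 - 69)*156 = -51*156 = -7956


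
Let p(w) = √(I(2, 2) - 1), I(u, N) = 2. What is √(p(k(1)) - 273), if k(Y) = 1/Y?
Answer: 4*I*√17 ≈ 16.492*I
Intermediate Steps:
p(w) = 1 (p(w) = √(2 - 1) = √1 = 1)
√(p(k(1)) - 273) = √(1 - 273) = √(-272) = 4*I*√17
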